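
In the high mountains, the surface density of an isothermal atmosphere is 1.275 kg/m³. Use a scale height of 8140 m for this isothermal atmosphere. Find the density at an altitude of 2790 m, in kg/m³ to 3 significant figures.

In an isothermal atmosphere, density decays like pressure: ρ = ρ₀ exp(−z/H).
z/H = 2790.0/8140.0 = 0.34275; exp(−0.34275) = 0.70982.
ρ = 1.275 × 0.70982 = 0.90502 kg/m³.

ρ ≈ 0.905 kg/m³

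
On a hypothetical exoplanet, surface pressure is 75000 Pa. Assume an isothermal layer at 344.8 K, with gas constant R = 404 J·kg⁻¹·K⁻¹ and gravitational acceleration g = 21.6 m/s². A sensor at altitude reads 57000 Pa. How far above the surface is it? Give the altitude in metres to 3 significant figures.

z ≈ 1770 m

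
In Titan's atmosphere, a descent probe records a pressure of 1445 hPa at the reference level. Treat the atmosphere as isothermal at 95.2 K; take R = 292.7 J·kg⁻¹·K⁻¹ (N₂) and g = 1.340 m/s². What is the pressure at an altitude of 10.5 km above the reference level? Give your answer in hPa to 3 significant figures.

P ≈ 872 hPa

Scale height: H = RT/g = 292.7 × 95.2 / 1.340 = 20795 m.
Barometric formula: P = P₀ exp(−z/H).
z/H = 10500/20795 = 0.50493; exp(−0.50493) = 0.60355.
P = 1445 × 0.60355 = 872.13 hPa.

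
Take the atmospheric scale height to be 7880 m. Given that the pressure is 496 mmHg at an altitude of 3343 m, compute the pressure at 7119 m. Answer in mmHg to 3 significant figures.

Between two levels, P₂ = P₁ exp(−Δz/H) with Δz = z₂ − z₁.
Δz = 7119.0 − 3343.0 = 3776.0 m; Δz/H = 3776.0/7880.0 = 0.47919.
P₂ = 496 × exp(−0.47919) = 496 × 0.61928 = 307.16 mmHg.

P ≈ 307 mmHg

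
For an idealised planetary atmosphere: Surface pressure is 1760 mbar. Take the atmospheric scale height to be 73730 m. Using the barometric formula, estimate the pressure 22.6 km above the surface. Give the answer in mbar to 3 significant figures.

P ≈ 1300 mbar

Barometric formula: P = P₀ exp(−z/H).
z/H = 22600/73730 = 0.30652; exp(−0.30652) = 0.73600.
P = 1760 × 0.73600 = 1295.4 mbar.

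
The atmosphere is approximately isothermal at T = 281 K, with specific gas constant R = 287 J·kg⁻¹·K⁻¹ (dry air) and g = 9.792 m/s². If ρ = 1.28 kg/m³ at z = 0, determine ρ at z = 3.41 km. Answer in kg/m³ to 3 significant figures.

Scale height: H = RT/g = 287 × 281 / 9.792 = 8236.0 m.
In an isothermal atmosphere, density decays like pressure: ρ = ρ₀ exp(−z/H).
z/H = 3410.0/8236.0 = 0.41404; exp(−0.41404) = 0.66097.
ρ = 1.28 × 0.66097 = 0.84604 kg/m³.

ρ ≈ 0.846 kg/m³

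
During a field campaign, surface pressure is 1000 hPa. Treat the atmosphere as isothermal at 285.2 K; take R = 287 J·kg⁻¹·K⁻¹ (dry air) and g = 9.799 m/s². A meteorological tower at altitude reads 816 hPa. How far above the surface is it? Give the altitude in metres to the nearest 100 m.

z ≈ 1700 m

Scale height: H = RT/g = 287 × 285.2 / 9.799 = 8353.1 m.
Invert the barometric formula: z = H ln(P₀/P).
P₀/P = 1000/816 = 1.2255; ln(1.2255) = 0.20335.
z = 8353.1 × 0.20335 = 1698.6 m.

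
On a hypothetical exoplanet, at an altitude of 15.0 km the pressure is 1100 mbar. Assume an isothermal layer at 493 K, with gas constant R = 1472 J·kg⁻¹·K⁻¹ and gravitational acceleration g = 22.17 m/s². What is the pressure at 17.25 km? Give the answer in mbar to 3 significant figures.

Scale height: H = RT/g = 1472 × 493 / 22.17 = 32733 m.
Between two levels, P₂ = P₁ exp(−Δz/H) with Δz = z₂ − z₁.
Δz = 17250 − 15000 = 2250.0 m; Δz/H = 2250.0/32733 = 0.068738.
P₂ = 1100 × exp(−0.068738) = 1100 × 0.93357 = 1026.9 mbar.

P ≈ 1030 mbar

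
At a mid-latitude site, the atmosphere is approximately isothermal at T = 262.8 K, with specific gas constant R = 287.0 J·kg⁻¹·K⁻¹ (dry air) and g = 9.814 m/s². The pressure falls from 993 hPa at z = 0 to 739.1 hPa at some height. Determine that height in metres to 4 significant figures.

z ≈ 2269 m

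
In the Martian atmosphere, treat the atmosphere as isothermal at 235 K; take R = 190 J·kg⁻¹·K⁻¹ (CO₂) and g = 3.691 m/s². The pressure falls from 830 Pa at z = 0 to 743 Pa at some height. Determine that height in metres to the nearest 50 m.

Scale height: H = RT/g = 190 × 235 / 3.691 = 12097 m.
Invert the barometric formula: z = H ln(P₀/P).
P₀/P = 830/743 = 1.1171; ln(1.1171) = 0.11074.
z = 12097 × 0.11074 = 1339.6 m.

z ≈ 1350 m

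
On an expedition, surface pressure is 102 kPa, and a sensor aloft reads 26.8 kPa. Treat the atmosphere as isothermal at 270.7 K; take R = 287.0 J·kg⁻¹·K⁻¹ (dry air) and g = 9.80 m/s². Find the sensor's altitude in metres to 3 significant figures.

z ≈ 10600 m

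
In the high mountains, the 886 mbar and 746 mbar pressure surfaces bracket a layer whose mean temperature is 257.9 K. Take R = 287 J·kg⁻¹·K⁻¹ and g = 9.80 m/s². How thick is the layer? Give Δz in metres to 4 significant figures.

Hypsometric equation: Δz = (R T̄/g) ln(P₁/P₂).
R T̄/g = 287 × 257.9 / 9.80 = 7552.8 m.
ln(886/746) = ln(1.1877) = 0.17202.
Δz = 7552.8 × 0.17202 = 1299.2 m.

Δz ≈ 1299 m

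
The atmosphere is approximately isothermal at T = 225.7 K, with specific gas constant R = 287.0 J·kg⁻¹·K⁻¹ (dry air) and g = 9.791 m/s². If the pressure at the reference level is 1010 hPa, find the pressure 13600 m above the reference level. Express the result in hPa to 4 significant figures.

Scale height: H = RT/g = 287.0 × 225.7 / 9.791 = 6615.9 m.
Barometric formula: P = P₀ exp(−z/H).
z/H = 13600/6615.9 = 2.0557; exp(−2.0557) = 0.12800.
P = 1010 × 0.12800 = 129.28 hPa.

P ≈ 129.3 hPa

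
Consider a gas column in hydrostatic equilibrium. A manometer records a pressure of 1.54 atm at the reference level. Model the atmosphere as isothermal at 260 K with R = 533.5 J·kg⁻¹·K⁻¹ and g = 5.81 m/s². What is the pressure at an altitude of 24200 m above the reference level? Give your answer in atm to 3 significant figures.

P ≈ 0.559 atm

Scale height: H = RT/g = 533.5 × 260 / 5.81 = 23874 m.
Barometric formula: P = P₀ exp(−z/H).
z/H = 24200/23874 = 1.0137; exp(−1.0137) = 0.36287.
P = 1.54 × 0.36287 = 0.55882 atm.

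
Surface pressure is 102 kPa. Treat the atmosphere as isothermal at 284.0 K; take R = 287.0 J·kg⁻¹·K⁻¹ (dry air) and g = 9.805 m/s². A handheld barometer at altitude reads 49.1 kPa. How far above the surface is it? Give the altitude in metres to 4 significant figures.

Scale height: H = RT/g = 287.0 × 284.0 / 9.805 = 8312.9 m.
Invert the barometric formula: z = H ln(P₀/P).
P₀/P = 102/49.1 = 2.0774; ln(2.0774) = 0.73112.
z = 8312.9 × 0.73112 = 6077.7 m.

z ≈ 6078 m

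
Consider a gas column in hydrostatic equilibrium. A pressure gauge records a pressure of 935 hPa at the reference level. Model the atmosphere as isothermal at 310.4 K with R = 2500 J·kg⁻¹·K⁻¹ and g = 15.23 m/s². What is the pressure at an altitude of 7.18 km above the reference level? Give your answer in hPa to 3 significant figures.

Scale height: H = RT/g = 2500 × 310.4 / 15.23 = 50952 m.
Barometric formula: P = P₀ exp(−z/H).
z/H = 7180.0/50952 = 0.14092; exp(−0.14092) = 0.86856.
P = 935 × 0.86856 = 812.10 hPa.

P ≈ 812 hPa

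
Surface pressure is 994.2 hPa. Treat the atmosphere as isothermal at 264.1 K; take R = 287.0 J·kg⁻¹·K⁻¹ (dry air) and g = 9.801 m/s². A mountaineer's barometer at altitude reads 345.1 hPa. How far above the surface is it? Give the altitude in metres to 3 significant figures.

z ≈ 8180 m

Scale height: H = RT/g = 287.0 × 264.1 / 9.801 = 7733.6 m.
Invert the barometric formula: z = H ln(P₀/P).
P₀/P = 994.2/345.1 = 2.8809; ln(2.8809) = 1.0581.
z = 7733.6 × 1.0581 = 8182.9 m.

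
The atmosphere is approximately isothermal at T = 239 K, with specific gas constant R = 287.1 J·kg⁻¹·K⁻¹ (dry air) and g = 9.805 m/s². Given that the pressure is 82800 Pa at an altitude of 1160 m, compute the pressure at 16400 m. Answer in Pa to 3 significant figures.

P ≈ 9380 Pa

Scale height: H = RT/g = 287.1 × 239 / 9.805 = 6998.2 m.
Between two levels, P₂ = P₁ exp(−Δz/H) with Δz = z₂ − z₁.
Δz = 16400 − 1160.0 = 15240 m; Δz/H = 15240/6998.2 = 2.1777.
P₂ = 82800 × exp(−2.1777) = 82800 × 0.11330 = 9381.2 Pa.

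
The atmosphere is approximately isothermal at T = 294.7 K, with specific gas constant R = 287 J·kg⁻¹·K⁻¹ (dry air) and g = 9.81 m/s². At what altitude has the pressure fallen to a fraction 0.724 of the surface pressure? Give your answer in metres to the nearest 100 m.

z ≈ 2800 m

Scale height: H = RT/g = 287 × 294.7 / 9.81 = 8621.7 m.
Set P/P₀ = exp(−z/H) = 0.724, so z = −H ln(0.724).
−ln(0.724) = 0.32296; z = 8621.7 × 0.32296 = 2784.5 m.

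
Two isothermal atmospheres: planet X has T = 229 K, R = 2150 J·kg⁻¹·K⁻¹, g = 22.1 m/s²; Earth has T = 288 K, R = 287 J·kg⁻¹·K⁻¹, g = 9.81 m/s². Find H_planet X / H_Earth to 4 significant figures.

H_planet X/H_Earth ≈ 2.644

H = RT/g for each body.
H_planet X = 2150 × 229 / 22.1 = 22278 m.
H_Earth = 287 × 288 / 9.81 = 8425.7 m.
H_planet X/H_Earth = 22278/8425.7 = 2.6441.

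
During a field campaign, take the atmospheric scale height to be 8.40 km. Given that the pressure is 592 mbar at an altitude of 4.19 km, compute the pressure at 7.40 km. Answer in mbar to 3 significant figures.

Between two levels, P₂ = P₁ exp(−Δz/H) with Δz = z₂ − z₁.
Δz = 7400.0 − 4190.0 = 3210.0 m; Δz/H = 3210.0/8400.0 = 0.38214.
P₂ = 592 × exp(−0.38214) = 592 × 0.68240 = 403.98 mbar.

P ≈ 404 mbar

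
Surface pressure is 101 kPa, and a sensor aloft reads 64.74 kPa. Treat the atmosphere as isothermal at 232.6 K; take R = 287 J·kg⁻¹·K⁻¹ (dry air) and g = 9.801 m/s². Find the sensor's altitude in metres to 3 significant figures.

Scale height: H = RT/g = 287 × 232.6 / 9.801 = 6811.2 m.
Invert the barometric formula: z = H ln(P₀/P).
P₀/P = 101/64.74 = 1.5601; ln(1.5601) = 0.44475.
z = 6811.2 × 0.44475 = 3029.3 m.

z ≈ 3030 m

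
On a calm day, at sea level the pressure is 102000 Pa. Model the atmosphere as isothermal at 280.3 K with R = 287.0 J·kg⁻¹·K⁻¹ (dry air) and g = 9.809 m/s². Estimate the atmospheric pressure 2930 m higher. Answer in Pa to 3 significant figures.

Scale height: H = RT/g = 287.0 × 280.3 / 9.809 = 8201.3 m.
Barometric formula: P = P₀ exp(−z/H).
z/H = 2930.0/8201.3 = 0.35726; exp(−0.35726) = 0.69959.
P = 102000 × 0.69959 = 71358 Pa.

P ≈ 71400 Pa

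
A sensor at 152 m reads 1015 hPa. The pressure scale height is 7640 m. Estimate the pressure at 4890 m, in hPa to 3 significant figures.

P ≈ 546 hPa

Between two levels, P₂ = P₁ exp(−Δz/H) with Δz = z₂ − z₁.
Δz = 4890.0 − 152.00 = 4738.0 m; Δz/H = 4738.0/7640.0 = 0.62016.
P₂ = 1015 × exp(−0.62016) = 1015 × 0.53786 = 545.93 hPa.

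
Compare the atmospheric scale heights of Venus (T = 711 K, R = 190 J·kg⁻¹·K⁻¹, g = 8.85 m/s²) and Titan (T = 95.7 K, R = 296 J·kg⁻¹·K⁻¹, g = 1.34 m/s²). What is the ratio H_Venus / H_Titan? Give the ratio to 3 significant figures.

H = RT/g for each body.
H_Venus = 190 × 711 / 8.85 = 15264 m.
H_Titan = 296 × 95.7 / 1.34 = 21140 m.
H_Venus/H_Titan = 15264/21140 = 0.72204.

H_Venus/H_Titan ≈ 0.722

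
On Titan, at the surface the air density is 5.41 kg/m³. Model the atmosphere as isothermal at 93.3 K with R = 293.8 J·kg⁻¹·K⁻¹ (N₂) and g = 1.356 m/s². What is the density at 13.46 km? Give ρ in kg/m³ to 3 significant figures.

Scale height: H = RT/g = 293.8 × 93.3 / 1.356 = 20215 m.
In an isothermal atmosphere, density decays like pressure: ρ = ρ₀ exp(−z/H).
z/H = 13460/20215 = 0.66584; exp(−0.66584) = 0.51384.
ρ = 5.41 × 0.51384 = 2.7799 kg/m³.

ρ ≈ 2.78 kg/m³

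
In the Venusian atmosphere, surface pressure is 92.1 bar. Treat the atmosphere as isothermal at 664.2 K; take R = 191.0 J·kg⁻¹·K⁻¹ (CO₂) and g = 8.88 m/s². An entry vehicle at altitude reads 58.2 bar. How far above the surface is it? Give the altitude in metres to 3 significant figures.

Scale height: H = RT/g = 191.0 × 664.2 / 8.88 = 14286 m.
Invert the barometric formula: z = H ln(P₀/P).
P₀/P = 92.1/58.2 = 1.5825; ln(1.5825) = 0.45901.
z = 14286 × 0.45901 = 6557.4 m.

z ≈ 6560 m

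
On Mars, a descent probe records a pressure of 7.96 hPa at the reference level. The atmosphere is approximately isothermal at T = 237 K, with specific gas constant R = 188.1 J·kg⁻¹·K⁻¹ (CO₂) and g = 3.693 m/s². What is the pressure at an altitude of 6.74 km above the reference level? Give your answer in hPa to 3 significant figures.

Scale height: H = RT/g = 188.1 × 237 / 3.693 = 12071 m.
Barometric formula: P = P₀ exp(−z/H).
z/H = 6740.0/12071 = 0.55836; exp(−0.55836) = 0.57215.
P = 7.96 × 0.57215 = 4.5543 hPa.

P ≈ 4.55 hPa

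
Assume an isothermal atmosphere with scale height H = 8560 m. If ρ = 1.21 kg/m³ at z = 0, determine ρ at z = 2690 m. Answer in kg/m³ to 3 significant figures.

In an isothermal atmosphere, density decays like pressure: ρ = ρ₀ exp(−z/H).
z/H = 2690.0/8560.0 = 0.31425; exp(−0.31425) = 0.73034.
ρ = 1.21 × 0.73034 = 0.88371 kg/m³.

ρ ≈ 0.884 kg/m³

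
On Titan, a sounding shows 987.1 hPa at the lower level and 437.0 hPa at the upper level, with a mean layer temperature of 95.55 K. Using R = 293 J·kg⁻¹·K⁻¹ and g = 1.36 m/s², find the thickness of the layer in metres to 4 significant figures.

Δz ≈ 16770 m

Hypsometric equation: Δz = (R T̄/g) ln(P₁/P₂).
R T̄/g = 293 × 95.55 / 1.36 = 20585 m.
ln(987.1/437.0) = ln(2.2588) = 0.81483.
Δz = 20585 × 0.81483 = 16773 m.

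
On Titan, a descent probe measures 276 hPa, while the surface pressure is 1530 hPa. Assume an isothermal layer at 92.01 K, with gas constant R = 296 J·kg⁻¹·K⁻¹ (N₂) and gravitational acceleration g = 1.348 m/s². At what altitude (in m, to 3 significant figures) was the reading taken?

Scale height: H = RT/g = 296 × 92.01 / 1.348 = 20204 m.
Invert the barometric formula: z = H ln(P₀/P).
P₀/P = 1530/276 = 5.5435; ln(5.5435) = 1.7126.
z = 20204 × 1.7126 = 34601 m.

z ≈ 34600 m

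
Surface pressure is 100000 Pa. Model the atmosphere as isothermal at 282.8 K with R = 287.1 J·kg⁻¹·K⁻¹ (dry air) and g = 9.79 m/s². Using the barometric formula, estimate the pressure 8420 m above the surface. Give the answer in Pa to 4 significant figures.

P ≈ 36230 Pa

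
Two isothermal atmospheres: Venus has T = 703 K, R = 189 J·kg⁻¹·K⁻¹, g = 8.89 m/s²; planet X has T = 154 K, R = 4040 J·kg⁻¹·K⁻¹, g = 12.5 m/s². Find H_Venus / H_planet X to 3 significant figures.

H_Venus/H_planet X ≈ 0.300

H = RT/g for each body.
H_Venus = 189 × 703 / 8.89 = 14946 m.
H_planet X = 4040 × 154 / 12.5 = 49773 m.
H_Venus/H_planet X = 14946/49773 = 0.30028.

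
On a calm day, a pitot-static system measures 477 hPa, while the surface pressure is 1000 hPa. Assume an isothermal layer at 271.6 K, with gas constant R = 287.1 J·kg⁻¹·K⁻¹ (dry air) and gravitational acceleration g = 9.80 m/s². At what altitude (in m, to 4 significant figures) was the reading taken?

Scale height: H = RT/g = 287.1 × 271.6 / 9.80 = 7956.8 m.
Invert the barometric formula: z = H ln(P₀/P).
P₀/P = 1000/477 = 2.0964; ln(2.0964) = 0.74022.
z = 7956.8 × 0.74022 = 5889.8 m.

z ≈ 5890 m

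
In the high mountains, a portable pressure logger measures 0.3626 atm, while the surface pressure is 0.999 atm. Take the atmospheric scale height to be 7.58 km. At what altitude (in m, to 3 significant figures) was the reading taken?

Invert the barometric formula: z = H ln(P₀/P).
P₀/P = 0.999/0.3626 = 2.7551; ln(2.7551) = 1.0135.
z = 7580.0 × 1.0135 = 7682.3 m.

z ≈ 7680 m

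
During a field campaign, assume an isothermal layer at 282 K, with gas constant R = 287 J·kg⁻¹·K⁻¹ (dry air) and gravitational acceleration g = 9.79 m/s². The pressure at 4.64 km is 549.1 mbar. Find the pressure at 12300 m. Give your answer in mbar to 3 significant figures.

Scale height: H = RT/g = 287 × 282 / 9.79 = 8267.0 m.
Between two levels, P₂ = P₁ exp(−Δz/H) with Δz = z₂ − z₁.
Δz = 12300 − 4640.0 = 7660.0 m; Δz/H = 7660.0/8267.0 = 0.92658.
P₂ = 549.1 × exp(−0.92658) = 549.1 × 0.39591 = 217.39 mbar.

P ≈ 217 mbar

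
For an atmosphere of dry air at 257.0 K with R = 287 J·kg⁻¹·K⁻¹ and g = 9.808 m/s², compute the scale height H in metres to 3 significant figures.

The scale height of an isothermal atmosphere is H = RT/g.
H = 287 × 257.0 / 9.808 = 73759/9.808 = 7520.3 m.

H ≈ 7520 m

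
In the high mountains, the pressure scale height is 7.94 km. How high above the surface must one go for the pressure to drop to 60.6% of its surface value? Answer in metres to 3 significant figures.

z ≈ 3980 m

Set P/P₀ = exp(−z/H) = 0.606, so z = −H ln(0.606).
−ln(0.606) = 0.50088; z = 7940.0 × 0.50088 = 3977.0 m.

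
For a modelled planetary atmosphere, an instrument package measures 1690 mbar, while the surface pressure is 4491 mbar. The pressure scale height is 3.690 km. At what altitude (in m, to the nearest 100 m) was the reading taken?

Invert the barometric formula: z = H ln(P₀/P).
P₀/P = 4491/1690 = 2.6574; ln(2.6574) = 0.97735.
z = 3690.0 × 0.97735 = 3606.4 m.

z ≈ 3600 m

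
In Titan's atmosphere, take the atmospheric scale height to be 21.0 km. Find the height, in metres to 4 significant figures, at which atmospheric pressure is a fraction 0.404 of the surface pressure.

z ≈ 19030 m

Set P/P₀ = exp(−z/H) = 0.404, so z = −H ln(0.404).
−ln(0.404) = 0.90634; z = 21000 × 0.90634 = 19033 m.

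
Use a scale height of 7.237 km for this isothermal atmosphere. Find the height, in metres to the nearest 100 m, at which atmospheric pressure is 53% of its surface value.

Set P/P₀ = exp(−z/H) = 0.53, so z = −H ln(0.53).
−ln(0.53) = 0.63488; z = 7237.0 × 0.63488 = 4594.6 m.

z ≈ 4600 m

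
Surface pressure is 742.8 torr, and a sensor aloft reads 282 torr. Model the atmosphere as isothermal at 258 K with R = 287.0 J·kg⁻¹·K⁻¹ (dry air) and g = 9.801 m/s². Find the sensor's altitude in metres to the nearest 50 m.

Scale height: H = RT/g = 287.0 × 258 / 9.801 = 7554.9 m.
Invert the barometric formula: z = H ln(P₀/P).
P₀/P = 742.8/282 = 2.6340; ln(2.6340) = 0.96850.
z = 7554.9 × 0.96850 = 7316.9 m.

z ≈ 7300 m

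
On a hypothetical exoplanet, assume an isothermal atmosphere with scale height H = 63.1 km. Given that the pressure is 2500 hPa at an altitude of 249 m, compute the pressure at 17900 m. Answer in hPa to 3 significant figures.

P ≈ 1890 hPa

Between two levels, P₂ = P₁ exp(−Δz/H) with Δz = z₂ − z₁.
Δz = 17900 − 249.00 = 17651 m; Δz/H = 17651/63100 = 0.27973.
P₂ = 2500 × exp(−0.27973) = 2500 × 0.75599 = 1890.0 hPa.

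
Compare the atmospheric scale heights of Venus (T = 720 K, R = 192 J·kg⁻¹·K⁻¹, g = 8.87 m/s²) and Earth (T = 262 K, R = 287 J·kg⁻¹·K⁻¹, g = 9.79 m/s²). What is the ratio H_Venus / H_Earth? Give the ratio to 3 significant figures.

H = RT/g for each body.
H_Venus = 192 × 720 / 8.87 = 15585 m.
H_Earth = 287 × 262 / 9.79 = 7680.7 m.
H_Venus/H_Earth = 15585/7680.7 = 2.0291.

H_Venus/H_Earth ≈ 2.03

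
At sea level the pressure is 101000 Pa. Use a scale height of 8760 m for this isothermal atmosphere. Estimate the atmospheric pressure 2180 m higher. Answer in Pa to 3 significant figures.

P ≈ 78700 Pa

Barometric formula: P = P₀ exp(−z/H).
z/H = 2180.0/8760.0 = 0.24886; exp(−0.24886) = 0.77969.
P = 101000 × 0.77969 = 78749 Pa.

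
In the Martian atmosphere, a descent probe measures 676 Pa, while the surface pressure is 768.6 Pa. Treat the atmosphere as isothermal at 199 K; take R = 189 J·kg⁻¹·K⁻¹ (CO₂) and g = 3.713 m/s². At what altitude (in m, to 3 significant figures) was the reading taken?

Scale height: H = RT/g = 189 × 199 / 3.713 = 10130 m.
Invert the barometric formula: z = H ln(P₀/P).
P₀/P = 768.6/676 = 1.1370; ln(1.1370) = 0.12839.
z = 10130 × 0.12839 = 1300.6 m.

z ≈ 1300 m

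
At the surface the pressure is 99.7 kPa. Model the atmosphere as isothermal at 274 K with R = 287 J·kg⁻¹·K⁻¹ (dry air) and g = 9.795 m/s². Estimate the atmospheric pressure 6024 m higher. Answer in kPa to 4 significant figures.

P ≈ 47.08 kPa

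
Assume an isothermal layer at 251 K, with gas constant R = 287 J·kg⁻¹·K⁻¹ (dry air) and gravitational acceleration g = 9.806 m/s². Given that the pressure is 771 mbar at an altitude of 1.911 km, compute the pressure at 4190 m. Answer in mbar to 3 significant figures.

P ≈ 565 mbar

Scale height: H = RT/g = 287 × 251 / 9.806 = 7346.2 m.
Between two levels, P₂ = P₁ exp(−Δz/H) with Δz = z₂ − z₁.
Δz = 4190.0 − 1911.0 = 2279.0 m; Δz/H = 2279.0/7346.2 = 0.31023.
P₂ = 771 × exp(−0.31023) = 771 × 0.73328 = 565.36 mbar.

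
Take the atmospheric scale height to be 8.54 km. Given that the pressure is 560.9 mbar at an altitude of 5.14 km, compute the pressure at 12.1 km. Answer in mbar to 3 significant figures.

P ≈ 248 mbar

Between two levels, P₂ = P₁ exp(−Δz/H) with Δz = z₂ − z₁.
Δz = 12100 − 5140.0 = 6960.0 m; Δz/H = 6960.0/8540.0 = 0.81499.
P₂ = 560.9 × exp(−0.81499) = 560.9 × 0.44264 = 248.28 mbar.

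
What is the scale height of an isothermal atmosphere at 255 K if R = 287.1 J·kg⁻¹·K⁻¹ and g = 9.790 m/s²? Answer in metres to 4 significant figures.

The scale height of an isothermal atmosphere is H = RT/g.
H = 287.1 × 255 / 9.790 = 73210/9.790 = 7478.0 m.

H ≈ 7478 m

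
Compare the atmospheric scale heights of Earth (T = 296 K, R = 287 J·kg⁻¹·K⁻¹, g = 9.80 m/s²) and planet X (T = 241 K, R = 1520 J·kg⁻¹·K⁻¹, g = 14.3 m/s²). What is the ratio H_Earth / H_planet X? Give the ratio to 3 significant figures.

H = RT/g for each body.
H_Earth = 287 × 296 / 9.80 = 8668.6 m.
H_planet X = 1520 × 241 / 14.3 = 25617 m.
H_Earth/H_planet X = 8668.6/25617 = 0.33839.

H_Earth/H_planet X ≈ 0.338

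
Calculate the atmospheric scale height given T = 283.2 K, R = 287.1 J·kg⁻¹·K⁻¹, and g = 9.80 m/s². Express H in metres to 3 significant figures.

H ≈ 8300 m

The scale height of an isothermal atmosphere is H = RT/g.
H = 287.1 × 283.2 / 9.80 = 81307/9.80 = 8296.6 m.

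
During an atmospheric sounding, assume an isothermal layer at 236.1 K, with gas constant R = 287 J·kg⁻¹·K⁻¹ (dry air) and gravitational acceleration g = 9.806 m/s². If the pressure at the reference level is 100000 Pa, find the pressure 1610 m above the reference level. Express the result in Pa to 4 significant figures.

Scale height: H = RT/g = 287 × 236.1 / 9.806 = 6910.1 m.
Barometric formula: P = P₀ exp(−z/H).
z/H = 1610.0/6910.1 = 0.23299; exp(−0.23299) = 0.79216.
P = 100000 × 0.79216 = 79216 Pa.

P ≈ 79220 Pa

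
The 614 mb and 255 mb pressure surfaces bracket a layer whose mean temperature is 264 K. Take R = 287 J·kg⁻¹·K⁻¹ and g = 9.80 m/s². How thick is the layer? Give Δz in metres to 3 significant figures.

Hypsometric equation: Δz = (R T̄/g) ln(P₁/P₂).
R T̄/g = 287 × 264 / 9.80 = 7731.4 m.
ln(614/255) = ln(2.4078) = 0.87871.
Δz = 7731.4 × 0.87871 = 6793.7 m.

Δz ≈ 6790 m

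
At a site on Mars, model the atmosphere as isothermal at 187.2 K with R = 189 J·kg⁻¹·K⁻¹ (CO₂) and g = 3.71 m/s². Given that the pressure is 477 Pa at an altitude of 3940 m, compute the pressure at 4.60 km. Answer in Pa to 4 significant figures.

P ≈ 445.1 Pa

Scale height: H = RT/g = 189 × 187.2 / 3.71 = 9536.6 m.
Between two levels, P₂ = P₁ exp(−Δz/H) with Δz = z₂ − z₁.
Δz = 4600.0 − 3940.0 = 660.00 m; Δz/H = 660.00/9536.6 = 0.069207.
P₂ = 477 × exp(−0.069207) = 477 × 0.93313 = 445.10 Pa.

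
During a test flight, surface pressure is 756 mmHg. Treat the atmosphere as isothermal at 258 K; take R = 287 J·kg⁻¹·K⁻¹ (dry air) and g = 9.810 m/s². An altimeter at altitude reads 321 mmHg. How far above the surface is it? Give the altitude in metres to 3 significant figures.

Scale height: H = RT/g = 287 × 258 / 9.810 = 7548.0 m.
Invert the barometric formula: z = H ln(P₀/P).
P₀/P = 756/321 = 2.3551; ln(2.3551) = 0.85658.
z = 7548.0 × 0.85658 = 6465.5 m.

z ≈ 6470 m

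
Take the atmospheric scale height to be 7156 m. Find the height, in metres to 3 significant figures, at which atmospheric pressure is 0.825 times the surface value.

z ≈ 1380 m

Set P/P₀ = exp(−z/H) = 0.825, so z = −H ln(0.825).
−ln(0.825) = 0.19237; z = 7156.0 × 0.19237 = 1376.6 m.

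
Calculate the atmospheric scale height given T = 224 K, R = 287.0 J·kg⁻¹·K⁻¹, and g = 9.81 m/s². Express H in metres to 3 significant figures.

The scale height of an isothermal atmosphere is H = RT/g.
H = 287.0 × 224 / 9.81 = 64288/9.81 = 6553.3 m.

H ≈ 6550 m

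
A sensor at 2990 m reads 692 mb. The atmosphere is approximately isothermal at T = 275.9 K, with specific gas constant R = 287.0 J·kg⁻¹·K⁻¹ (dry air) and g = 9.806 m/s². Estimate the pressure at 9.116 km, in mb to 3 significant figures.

Scale height: H = RT/g = 287.0 × 275.9 / 9.806 = 8075.0 m.
Between two levels, P₂ = P₁ exp(−Δz/H) with Δz = z₂ − z₁.
Δz = 9116.0 − 2990.0 = 6126.0 m; Δz/H = 6126.0/8075.0 = 0.75864.
P₂ = 692 × exp(−0.75864) = 692 × 0.46830 = 324.06 mb.

P ≈ 324 mb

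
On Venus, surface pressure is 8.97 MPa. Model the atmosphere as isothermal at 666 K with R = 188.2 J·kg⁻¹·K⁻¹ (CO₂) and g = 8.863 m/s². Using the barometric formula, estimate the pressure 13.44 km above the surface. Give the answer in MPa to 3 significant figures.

Scale height: H = RT/g = 188.2 × 666 / 8.863 = 14142 m.
Barometric formula: P = P₀ exp(−z/H).
z/H = 13440/14142 = 0.95036; exp(−0.95036) = 0.38660.
P = 8.97 × 0.38660 = 3.4678 MPa.

P ≈ 3.47 MPa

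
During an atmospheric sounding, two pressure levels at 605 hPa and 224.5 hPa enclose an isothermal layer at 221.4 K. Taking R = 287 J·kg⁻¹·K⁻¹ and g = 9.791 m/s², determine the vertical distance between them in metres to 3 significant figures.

Δz ≈ 6430 m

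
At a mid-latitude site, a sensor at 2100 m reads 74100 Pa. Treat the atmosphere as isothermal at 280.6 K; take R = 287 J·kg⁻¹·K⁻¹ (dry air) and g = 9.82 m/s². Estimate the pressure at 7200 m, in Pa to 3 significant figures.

Scale height: H = RT/g = 287 × 280.6 / 9.82 = 8200.8 m.
Between two levels, P₂ = P₁ exp(−Δz/H) with Δz = z₂ − z₁.
Δz = 7200.0 − 2100.0 = 5100.0 m; Δz/H = 5100.0/8200.8 = 0.62189.
P₂ = 74100 × exp(−0.62189) = 74100 × 0.53693 = 39787 Pa.

P ≈ 39800 Pa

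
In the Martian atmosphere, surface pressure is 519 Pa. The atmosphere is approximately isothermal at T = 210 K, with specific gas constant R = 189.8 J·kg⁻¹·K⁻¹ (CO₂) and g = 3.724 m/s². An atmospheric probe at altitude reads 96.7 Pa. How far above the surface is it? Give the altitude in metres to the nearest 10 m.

z ≈ 17980 m

Scale height: H = RT/g = 189.8 × 210 / 3.724 = 10703 m.
Invert the barometric formula: z = H ln(P₀/P).
P₀/P = 519/96.7 = 5.3671; ln(5.3671) = 1.6803.
z = 10703 × 1.6803 = 17984 m.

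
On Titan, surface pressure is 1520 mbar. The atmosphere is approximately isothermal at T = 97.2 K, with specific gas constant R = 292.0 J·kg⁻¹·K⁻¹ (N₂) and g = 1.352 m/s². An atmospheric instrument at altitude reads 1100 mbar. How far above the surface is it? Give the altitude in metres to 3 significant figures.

Scale height: H = RT/g = 292.0 × 97.2 / 1.352 = 20993 m.
Invert the barometric formula: z = H ln(P₀/P).
P₀/P = 1520/1100 = 1.3818; ln(1.3818) = 0.32339.
z = 20993 × 0.32339 = 6788.9 m.

z ≈ 6790 m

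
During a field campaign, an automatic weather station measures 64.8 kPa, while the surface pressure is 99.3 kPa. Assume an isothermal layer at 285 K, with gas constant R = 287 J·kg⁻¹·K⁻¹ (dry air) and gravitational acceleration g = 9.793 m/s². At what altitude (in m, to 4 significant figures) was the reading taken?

z ≈ 3565 m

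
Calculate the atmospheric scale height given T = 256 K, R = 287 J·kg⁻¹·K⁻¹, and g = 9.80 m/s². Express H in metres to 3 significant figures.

The scale height of an isothermal atmosphere is H = RT/g.
H = 287 × 256 / 9.80 = 73472/9.80 = 7497.1 m.

H ≈ 7500 m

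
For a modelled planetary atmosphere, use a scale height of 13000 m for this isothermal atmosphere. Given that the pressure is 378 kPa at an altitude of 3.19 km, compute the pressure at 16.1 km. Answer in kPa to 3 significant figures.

P ≈ 140 kPa

Between two levels, P₂ = P₁ exp(−Δz/H) with Δz = z₂ − z₁.
Δz = 16100 − 3190.0 = 12910 m; Δz/H = 12910/13000 = 0.99308.
P₂ = 378 × exp(−0.99308) = 378 × 0.37043 = 140.02 kPa.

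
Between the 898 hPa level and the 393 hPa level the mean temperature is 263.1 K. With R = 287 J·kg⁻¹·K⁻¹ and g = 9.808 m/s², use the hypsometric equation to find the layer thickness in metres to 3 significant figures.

Δz ≈ 6360 m

Hypsometric equation: Δz = (R T̄/g) ln(P₁/P₂).
R T̄/g = 287 × 263.1 / 9.808 = 7698.8 m.
ln(898/393) = ln(2.2850) = 0.82637.
Δz = 7698.8 × 0.82637 = 6362.1 m.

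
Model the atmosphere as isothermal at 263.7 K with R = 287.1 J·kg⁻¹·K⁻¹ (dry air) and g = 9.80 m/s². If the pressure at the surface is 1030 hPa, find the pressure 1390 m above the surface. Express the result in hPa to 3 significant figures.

Scale height: H = RT/g = 287.1 × 263.7 / 9.80 = 7725.3 m.
Barometric formula: P = P₀ exp(−z/H).
z/H = 1390.0/7725.3 = 0.17993; exp(−0.17993) = 0.83533.
P = 1030 × 0.83533 = 860.39 hPa.

P ≈ 860 hPa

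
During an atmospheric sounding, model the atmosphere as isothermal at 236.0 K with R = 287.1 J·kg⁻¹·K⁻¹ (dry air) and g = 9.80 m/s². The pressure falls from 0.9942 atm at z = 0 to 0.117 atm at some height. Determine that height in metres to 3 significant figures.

Scale height: H = RT/g = 287.1 × 236.0 / 9.80 = 6913.8 m.
Invert the barometric formula: z = H ln(P₀/P).
P₀/P = 0.9942/0.117 = 8.4974; ln(8.4974) = 2.1398.
z = 6913.8 × 2.1398 = 14794 m.

z ≈ 14800 m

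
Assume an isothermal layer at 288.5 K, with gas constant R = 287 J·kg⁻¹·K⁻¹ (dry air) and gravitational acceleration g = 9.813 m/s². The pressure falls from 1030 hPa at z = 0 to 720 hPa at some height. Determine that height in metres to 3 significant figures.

z ≈ 3020 m

Scale height: H = RT/g = 287 × 288.5 / 9.813 = 8437.7 m.
Invert the barometric formula: z = H ln(P₀/P).
P₀/P = 1030/720 = 1.4306; ln(1.4306) = 0.35809.
z = 8437.7 × 0.35809 = 3021.5 m.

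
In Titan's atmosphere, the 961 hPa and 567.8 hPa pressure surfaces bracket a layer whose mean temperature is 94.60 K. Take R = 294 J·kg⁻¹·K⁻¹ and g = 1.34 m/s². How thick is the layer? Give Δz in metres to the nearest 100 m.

Δz ≈ 10900 m

Hypsometric equation: Δz = (R T̄/g) ln(P₁/P₂).
R T̄/g = 294 × 94.60 / 1.34 = 20756 m.
ln(961/567.8) = ln(1.6925) = 0.52621.
Δz = 20756 × 0.52621 = 10922 m.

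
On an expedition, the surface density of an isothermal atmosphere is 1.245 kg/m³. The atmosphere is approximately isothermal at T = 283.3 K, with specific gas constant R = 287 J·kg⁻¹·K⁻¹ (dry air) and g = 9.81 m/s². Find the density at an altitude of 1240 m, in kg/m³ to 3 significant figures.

Scale height: H = RT/g = 287 × 283.3 / 9.81 = 8288.2 m.
In an isothermal atmosphere, density decays like pressure: ρ = ρ₀ exp(−z/H).
z/H = 1240.0/8288.2 = 0.14961; exp(−0.14961) = 0.86104.
ρ = 1.245 × 0.86104 = 1.0720 kg/m³.

ρ ≈ 1.07 kg/m³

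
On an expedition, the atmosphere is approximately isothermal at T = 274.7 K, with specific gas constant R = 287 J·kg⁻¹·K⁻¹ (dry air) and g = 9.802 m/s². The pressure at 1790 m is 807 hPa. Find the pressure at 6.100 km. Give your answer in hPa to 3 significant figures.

Scale height: H = RT/g = 287 × 274.7 / 9.802 = 8043.1 m.
Between two levels, P₂ = P₁ exp(−Δz/H) with Δz = z₂ − z₁.
Δz = 6100.0 − 1790.0 = 4310.0 m; Δz/H = 4310.0/8043.1 = 0.53586.
P₂ = 807 × exp(−0.53586) = 807 × 0.58517 = 472.23 hPa.

P ≈ 472 hPa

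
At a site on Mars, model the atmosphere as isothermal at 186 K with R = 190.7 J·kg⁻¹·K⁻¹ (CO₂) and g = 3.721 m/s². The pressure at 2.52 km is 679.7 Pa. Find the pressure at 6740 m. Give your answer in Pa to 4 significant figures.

Scale height: H = RT/g = 190.7 × 186 / 3.721 = 9532.4 m.
Between two levels, P₂ = P₁ exp(−Δz/H) with Δz = z₂ − z₁.
Δz = 6740.0 − 2520.0 = 4220.0 m; Δz/H = 4220.0/9532.4 = 0.44270.
P₂ = 679.7 × exp(−0.44270) = 679.7 × 0.64230 = 436.57 Pa.

P ≈ 436.6 Pa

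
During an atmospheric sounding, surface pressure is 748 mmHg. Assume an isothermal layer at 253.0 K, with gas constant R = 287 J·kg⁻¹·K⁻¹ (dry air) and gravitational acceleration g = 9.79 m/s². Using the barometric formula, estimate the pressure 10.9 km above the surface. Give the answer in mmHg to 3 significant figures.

Scale height: H = RT/g = 287 × 253.0 / 9.79 = 7416.9 m.
Barometric formula: P = P₀ exp(−z/H).
z/H = 10900/7416.9 = 1.4696; exp(−1.4696) = 0.23002.
P = 748 × 0.23002 = 172.05 mmHg.

P ≈ 172 mmHg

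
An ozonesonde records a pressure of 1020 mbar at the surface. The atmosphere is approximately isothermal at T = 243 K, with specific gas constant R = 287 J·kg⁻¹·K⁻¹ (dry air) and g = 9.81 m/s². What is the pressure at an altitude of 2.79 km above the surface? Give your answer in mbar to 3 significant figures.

P ≈ 689 mbar

Scale height: H = RT/g = 287 × 243 / 9.81 = 7109.2 m.
Barometric formula: P = P₀ exp(−z/H).
z/H = 2790.0/7109.2 = 0.39245; exp(−0.39245) = 0.67540.
P = 1020 × 0.67540 = 688.91 mbar.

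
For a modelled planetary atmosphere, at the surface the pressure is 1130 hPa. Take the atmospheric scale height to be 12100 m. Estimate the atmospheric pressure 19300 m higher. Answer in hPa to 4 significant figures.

Barometric formula: P = P₀ exp(−z/H).
z/H = 19300/12100 = 1.5950; exp(−1.5950) = 0.20291.
P = 1130 × 0.20291 = 229.29 hPa.

P ≈ 229.3 hPa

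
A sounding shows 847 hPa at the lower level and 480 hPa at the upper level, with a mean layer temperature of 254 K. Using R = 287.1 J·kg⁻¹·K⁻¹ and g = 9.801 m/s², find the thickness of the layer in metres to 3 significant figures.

Δz ≈ 4230 m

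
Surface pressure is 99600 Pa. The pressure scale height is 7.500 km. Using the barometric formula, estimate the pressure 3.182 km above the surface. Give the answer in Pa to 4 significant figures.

Barometric formula: P = P₀ exp(−z/H).
z/H = 3182.0/7500.0 = 0.42427; exp(−0.42427) = 0.65425.
P = 99600 × 0.65425 = 65163 Pa.

P ≈ 65160 Pa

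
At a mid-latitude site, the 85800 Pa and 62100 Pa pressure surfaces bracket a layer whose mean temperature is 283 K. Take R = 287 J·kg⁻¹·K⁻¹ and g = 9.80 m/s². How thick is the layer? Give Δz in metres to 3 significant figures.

Hypsometric equation: Δz = (R T̄/g) ln(P₁/P₂).
R T̄/g = 287 × 283 / 9.80 = 8287.9 m.
ln(85800/62100) = ln(1.3816) = 0.32324.
Δz = 8287.9 × 0.32324 = 2679.0 m.

Δz ≈ 2680 m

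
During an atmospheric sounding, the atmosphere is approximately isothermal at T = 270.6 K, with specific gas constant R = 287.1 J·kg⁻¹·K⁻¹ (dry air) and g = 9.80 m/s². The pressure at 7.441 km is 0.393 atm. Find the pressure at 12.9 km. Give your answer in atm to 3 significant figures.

Scale height: H = RT/g = 287.1 × 270.6 / 9.80 = 7927.5 m.
Between two levels, P₂ = P₁ exp(−Δz/H) with Δz = z₂ − z₁.
Δz = 12900 − 7441.0 = 5459.0 m; Δz/H = 5459.0/7927.5 = 0.68862.
P₂ = 0.393 × exp(−0.68862) = 0.393 × 0.50227 = 0.19739 atm.

P ≈ 0.197 atm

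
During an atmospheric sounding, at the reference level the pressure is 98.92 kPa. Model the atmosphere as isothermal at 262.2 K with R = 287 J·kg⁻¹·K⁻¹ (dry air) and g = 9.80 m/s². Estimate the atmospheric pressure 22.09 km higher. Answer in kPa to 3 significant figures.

P ≈ 5.57 kPa

Scale height: H = RT/g = 287 × 262.2 / 9.80 = 7678.7 m.
Barometric formula: P = P₀ exp(−z/H).
z/H = 22090/7678.7 = 2.8768; exp(−2.8768) = 0.056315.
P = 98.92 × 0.056315 = 5.5707 kPa.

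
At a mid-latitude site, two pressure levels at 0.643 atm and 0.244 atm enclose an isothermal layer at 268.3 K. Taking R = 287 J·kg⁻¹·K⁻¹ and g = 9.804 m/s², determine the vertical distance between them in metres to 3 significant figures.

Δz ≈ 7610 m

Hypsometric equation: Δz = (R T̄/g) ln(P₁/P₂).
R T̄/g = 287 × 268.3 / 9.804 = 7854.2 m.
ln(0.643/0.244) = ln(2.6352) = 0.96896.
Δz = 7854.2 × 0.96896 = 7610.4 m.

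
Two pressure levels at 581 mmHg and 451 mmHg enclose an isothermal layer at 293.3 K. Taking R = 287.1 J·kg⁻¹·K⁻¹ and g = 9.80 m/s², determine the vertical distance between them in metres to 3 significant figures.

Hypsometric equation: Δz = (R T̄/g) ln(P₁/P₂).
R T̄/g = 287.1 × 293.3 / 9.80 = 8592.5 m.
ln(581/451) = ln(1.2882) = 0.25325.
Δz = 8592.5 × 0.25325 = 2176.1 m.

Δz ≈ 2180 m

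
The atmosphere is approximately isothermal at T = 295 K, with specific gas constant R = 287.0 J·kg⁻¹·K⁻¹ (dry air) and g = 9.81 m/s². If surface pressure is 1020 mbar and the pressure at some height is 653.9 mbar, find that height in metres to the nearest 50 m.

Scale height: H = RT/g = 287.0 × 295 / 9.81 = 8630.5 m.
Invert the barometric formula: z = H ln(P₀/P).
P₀/P = 1020/653.9 = 1.5599; ln(1.5599) = 0.44462.
z = 8630.5 × 0.44462 = 3837.3 m.

z ≈ 3850 m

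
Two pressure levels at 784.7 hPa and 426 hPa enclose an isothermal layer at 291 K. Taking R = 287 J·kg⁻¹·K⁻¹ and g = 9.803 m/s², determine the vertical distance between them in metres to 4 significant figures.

Hypsometric equation: Δz = (R T̄/g) ln(P₁/P₂).
R T̄/g = 287 × 291 / 9.803 = 8519.5 m.
ln(784.7/426) = ln(1.8420) = 0.61085.
Δz = 8519.5 × 0.61085 = 5204.1 m.

Δz ≈ 5204 m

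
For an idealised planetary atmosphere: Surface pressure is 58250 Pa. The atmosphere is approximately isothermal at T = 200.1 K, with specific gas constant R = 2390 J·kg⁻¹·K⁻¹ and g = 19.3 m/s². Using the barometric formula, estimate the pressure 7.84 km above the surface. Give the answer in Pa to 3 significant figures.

Scale height: H = RT/g = 2390 × 200.1 / 19.3 = 24779 m.
Barometric formula: P = P₀ exp(−z/H).
z/H = 7840.0/24779 = 0.31640; exp(−0.31640) = 0.72877.
P = 58250 × 0.72877 = 42451 Pa.

P ≈ 42500 Pa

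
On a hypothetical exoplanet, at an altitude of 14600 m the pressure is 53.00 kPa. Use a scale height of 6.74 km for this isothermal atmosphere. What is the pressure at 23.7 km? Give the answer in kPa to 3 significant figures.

Between two levels, P₂ = P₁ exp(−Δz/H) with Δz = z₂ − z₁.
Δz = 23700 − 14600 = 9100.0 m; Δz/H = 9100.0/6740.0 = 1.3501.
P₂ = 53.00 × exp(−1.3501) = 53.00 × 0.25921 = 13.738 kPa.

P ≈ 13.7 kPa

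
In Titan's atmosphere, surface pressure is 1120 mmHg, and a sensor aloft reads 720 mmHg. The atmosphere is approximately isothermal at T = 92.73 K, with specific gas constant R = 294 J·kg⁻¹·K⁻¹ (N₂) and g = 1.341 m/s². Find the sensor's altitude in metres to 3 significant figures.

Scale height: H = RT/g = 294 × 92.73 / 1.341 = 20330 m.
Invert the barometric formula: z = H ln(P₀/P).
P₀/P = 1120/720 = 1.5556; ln(1.5556) = 0.44186.
z = 20330 × 0.44186 = 8983.0 m.

z ≈ 8980 m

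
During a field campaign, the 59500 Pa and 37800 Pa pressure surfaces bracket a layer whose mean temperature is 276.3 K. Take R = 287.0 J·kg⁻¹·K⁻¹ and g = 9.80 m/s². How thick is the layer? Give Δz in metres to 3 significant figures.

Hypsometric equation: Δz = (R T̄/g) ln(P₁/P₂).
R T̄/g = 287.0 × 276.3 / 9.80 = 8091.6 m.
ln(59500/37800) = ln(1.5741) = 0.45368.
Δz = 8091.6 × 0.45368 = 3671.0 m.

Δz ≈ 3670 m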